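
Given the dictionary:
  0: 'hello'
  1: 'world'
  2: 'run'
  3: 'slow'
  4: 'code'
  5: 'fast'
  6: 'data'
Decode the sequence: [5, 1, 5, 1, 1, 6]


Look up each index in the dictionary:
  5 -> 'fast'
  1 -> 'world'
  5 -> 'fast'
  1 -> 'world'
  1 -> 'world'
  6 -> 'data'

Decoded: "fast world fast world world data"


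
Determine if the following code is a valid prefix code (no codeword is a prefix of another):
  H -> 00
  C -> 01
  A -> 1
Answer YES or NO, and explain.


Checking each pair (does one codeword prefix another?):
  H='00' vs C='01': no prefix
  H='00' vs A='1': no prefix
  C='01' vs H='00': no prefix
  C='01' vs A='1': no prefix
  A='1' vs H='00': no prefix
  A='1' vs C='01': no prefix
No violation found over all pairs.

YES -- this is a valid prefix code. No codeword is a prefix of any other codeword.


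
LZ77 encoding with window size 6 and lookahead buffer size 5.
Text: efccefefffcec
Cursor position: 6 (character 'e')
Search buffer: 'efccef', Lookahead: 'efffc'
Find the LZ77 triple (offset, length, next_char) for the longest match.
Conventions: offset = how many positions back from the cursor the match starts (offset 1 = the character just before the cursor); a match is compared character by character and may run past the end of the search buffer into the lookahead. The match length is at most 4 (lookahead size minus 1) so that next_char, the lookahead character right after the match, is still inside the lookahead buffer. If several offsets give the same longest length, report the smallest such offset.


Try each offset into the search buffer:
  offset=1 (pos 5, char 'f'): match length 0
  offset=2 (pos 4, char 'e'): match length 2
  offset=3 (pos 3, char 'c'): match length 0
  offset=4 (pos 2, char 'c'): match length 0
  offset=5 (pos 1, char 'f'): match length 0
  offset=6 (pos 0, char 'e'): match length 2
Longest match has length 2, found at offsets 2, 6; take the smallest, offset 2.
next_char = character at position 6 + 2 = 8 -> 'f'

Best match: offset=2, length=2 (matching 'ef' starting at position 4)
LZ77 triple: (2, 2, 'f')


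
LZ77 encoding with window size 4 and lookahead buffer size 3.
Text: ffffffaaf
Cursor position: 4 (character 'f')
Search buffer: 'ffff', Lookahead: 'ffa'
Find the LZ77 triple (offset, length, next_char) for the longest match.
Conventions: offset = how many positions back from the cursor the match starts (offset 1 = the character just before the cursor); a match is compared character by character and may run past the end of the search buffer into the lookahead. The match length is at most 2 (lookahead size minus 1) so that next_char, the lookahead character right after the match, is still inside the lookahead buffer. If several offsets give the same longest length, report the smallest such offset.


Try each offset into the search buffer:
  offset=1 (pos 3, char 'f'): match length 2
  offset=2 (pos 2, char 'f'): match length 2
  offset=3 (pos 1, char 'f'): match length 2
  offset=4 (pos 0, char 'f'): match length 2
Longest match has length 2, found at offsets 1, 2, 3, 4; take the smallest, offset 1.
next_char = character at position 4 + 2 = 6 -> 'a'

Best match: offset=1, length=2 (matching 'ff' starting at position 3)
LZ77 triple: (1, 2, 'a')


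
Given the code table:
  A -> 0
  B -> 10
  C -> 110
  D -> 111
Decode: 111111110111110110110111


Decoding:
111 -> D
111 -> D
110 -> C
111 -> D
110 -> C
110 -> C
110 -> C
111 -> D


Result: DDCDCCCD


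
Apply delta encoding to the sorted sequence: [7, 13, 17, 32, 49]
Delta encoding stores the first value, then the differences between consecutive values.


First value: 7
Deltas:
  13 - 7 = 6
  17 - 13 = 4
  32 - 17 = 15
  49 - 32 = 17


Delta encoded: [7, 6, 4, 15, 17]


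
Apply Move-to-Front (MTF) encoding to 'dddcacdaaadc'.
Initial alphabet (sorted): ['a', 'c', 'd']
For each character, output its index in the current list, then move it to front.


MTF encoding:
'd': index 2 in ['a', 'c', 'd'] -> ['d', 'a', 'c']
'd': index 0 in ['d', 'a', 'c'] -> ['d', 'a', 'c']
'd': index 0 in ['d', 'a', 'c'] -> ['d', 'a', 'c']
'c': index 2 in ['d', 'a', 'c'] -> ['c', 'd', 'a']
'a': index 2 in ['c', 'd', 'a'] -> ['a', 'c', 'd']
'c': index 1 in ['a', 'c', 'd'] -> ['c', 'a', 'd']
'd': index 2 in ['c', 'a', 'd'] -> ['d', 'c', 'a']
'a': index 2 in ['d', 'c', 'a'] -> ['a', 'd', 'c']
'a': index 0 in ['a', 'd', 'c'] -> ['a', 'd', 'c']
'a': index 0 in ['a', 'd', 'c'] -> ['a', 'd', 'c']
'd': index 1 in ['a', 'd', 'c'] -> ['d', 'a', 'c']
'c': index 2 in ['d', 'a', 'c'] -> ['c', 'd', 'a']


Output: [2, 0, 0, 2, 2, 1, 2, 2, 0, 0, 1, 2]


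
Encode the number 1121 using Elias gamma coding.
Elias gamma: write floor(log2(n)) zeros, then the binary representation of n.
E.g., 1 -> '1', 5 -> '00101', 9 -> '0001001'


num_bits = floor(log2(1121)) + 1 = 11
leading_zeros = num_bits - 1 = 10
binary(1121) = 10001100001

Elias gamma(1121) = '0000000000' + '10001100001' = 000000000010001100001 (21 bits)


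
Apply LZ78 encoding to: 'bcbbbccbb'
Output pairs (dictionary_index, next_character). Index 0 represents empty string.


LZ78 encoding steps:
Dictionary: {0: ''}
Step 1: w='' (idx 0), next='b' -> output (0, 'b'), add 'b' as idx 1
Step 2: w='' (idx 0), next='c' -> output (0, 'c'), add 'c' as idx 2
Step 3: w='b' (idx 1), next='b' -> output (1, 'b'), add 'bb' as idx 3
Step 4: w='b' (idx 1), next='c' -> output (1, 'c'), add 'bc' as idx 4
Step 5: w='c' (idx 2), next='b' -> output (2, 'b'), add 'cb' as idx 5
Step 6: w='b' (idx 1), end of input -> output (1, '')


Encoded: [(0, 'b'), (0, 'c'), (1, 'b'), (1, 'c'), (2, 'b'), (1, '')]


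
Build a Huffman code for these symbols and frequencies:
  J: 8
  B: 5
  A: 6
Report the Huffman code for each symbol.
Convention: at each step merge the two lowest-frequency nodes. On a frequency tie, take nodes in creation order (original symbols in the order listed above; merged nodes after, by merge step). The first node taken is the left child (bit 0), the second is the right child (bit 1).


Huffman tree construction:
Step 1: Merge B(5) + A(6) = 11
Step 2: Merge J(8) + (B+A)(11) = 19
Read each symbol's code off the tree from the root (left child = 0, right child = 1).

Codes:
  J: 0 (length 1)
  B: 10 (length 2)
  A: 11 (length 2)
Average code length: 30/19 = 1.5789 bits/symbol


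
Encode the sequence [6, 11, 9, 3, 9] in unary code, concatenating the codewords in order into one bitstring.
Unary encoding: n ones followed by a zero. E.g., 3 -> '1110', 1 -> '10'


Encode each number as n ones followed by a terminating 0:
  6 -> 1111110 (7 bits)
  11 -> 111111111110 (12 bits)
  9 -> 1111111110 (10 bits)
  3 -> 1110 (4 bits)
  9 -> 1111111110 (10 bits)
Total length = 7 + 12 + 10 + 4 + 10 = 43 bits.

Unary([6, 11, 9, 3, 9]) = 1111110111111111110111111111011101111111110 (43 bits)


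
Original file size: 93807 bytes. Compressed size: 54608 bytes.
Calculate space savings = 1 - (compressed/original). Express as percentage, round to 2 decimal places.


ratio = compressed/original = 54608/93807 = 0.582131
savings = 1 - ratio = 1 - 0.582131 = 0.417869
as a percentage: 0.417869 * 100 = 41.79%

Space savings = 1 - 54608/93807 = 41.79%


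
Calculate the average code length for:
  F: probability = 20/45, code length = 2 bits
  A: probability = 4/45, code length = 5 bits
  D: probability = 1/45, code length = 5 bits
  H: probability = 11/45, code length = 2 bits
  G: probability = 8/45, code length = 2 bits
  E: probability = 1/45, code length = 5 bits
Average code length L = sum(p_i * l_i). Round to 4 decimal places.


Weighted contributions p_i * l_i:
  F: (20/45) * 2 = 40/45
  A: (4/45) * 5 = 20/45
  D: (1/45) * 5 = 5/45
  H: (11/45) * 2 = 22/45
  G: (8/45) * 2 = 16/45
  E: (1/45) * 5 = 5/45
Sum = (40 + 20 + 5 + 22 + 16 + 5)/45 = 108/45

L = 108/45 = 2.4000 bits/symbol


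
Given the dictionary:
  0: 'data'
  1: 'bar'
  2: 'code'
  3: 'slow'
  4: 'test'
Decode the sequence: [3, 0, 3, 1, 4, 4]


Look up each index in the dictionary:
  3 -> 'slow'
  0 -> 'data'
  3 -> 'slow'
  1 -> 'bar'
  4 -> 'test'
  4 -> 'test'

Decoded: "slow data slow bar test test"


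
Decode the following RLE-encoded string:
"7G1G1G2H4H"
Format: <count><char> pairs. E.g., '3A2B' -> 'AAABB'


Expanding each <count><char> pair:
  7G -> 'GGGGGGG'
  1G -> 'G'
  1G -> 'G'
  2H -> 'HH'
  4H -> 'HHHH'

Decoded = GGGGGGGGGHHHHHH


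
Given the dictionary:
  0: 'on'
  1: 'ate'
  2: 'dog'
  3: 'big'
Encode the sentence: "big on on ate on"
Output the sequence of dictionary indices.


Look up each word in the dictionary:
  'big' -> 3
  'on' -> 0
  'on' -> 0
  'ate' -> 1
  'on' -> 0

Encoded: [3, 0, 0, 1, 0]


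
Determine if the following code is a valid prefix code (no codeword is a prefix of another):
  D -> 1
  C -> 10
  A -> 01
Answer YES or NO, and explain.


Checking each pair (does one codeword prefix another?):
  D='1' vs C='10': prefix -- VIOLATION

NO -- this is NOT a valid prefix code. D (1) is a prefix of C (10).


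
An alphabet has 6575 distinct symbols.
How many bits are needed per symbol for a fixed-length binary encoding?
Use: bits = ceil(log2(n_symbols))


log2(6575) = 12.6828
Bracket: 2^12 = 4096 < 6575 <= 2^13 = 8192
So ceil(log2(6575)) = 13

bits = ceil(log2(6575)) = ceil(12.6828) = 13 bits


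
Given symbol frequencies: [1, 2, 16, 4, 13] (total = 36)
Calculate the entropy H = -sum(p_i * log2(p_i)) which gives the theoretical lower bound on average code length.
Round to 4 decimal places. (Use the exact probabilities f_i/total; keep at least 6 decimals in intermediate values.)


Per-symbol terms -p_i * log2(p_i) with p_i = f_i/36:
  p = 1/36 = 0.027778: log2(p) = -5.169925, -p*log2(p) = 0.143609
  p = 2/36 = 0.055556: log2(p) = -4.169925, -p*log2(p) = 0.231663
  p = 16/36 = 0.444444: log2(p) = -1.169925, -p*log2(p) = 0.519967
  p = 4/36 = 0.111111: log2(p) = -3.169925, -p*log2(p) = 0.352214
  p = 13/36 = 0.361111: log2(p) = -1.469485, -p*log2(p) = 0.530647
H = 0.143609 + 0.231663 + 0.519967 + 0.352214 + 0.530647 = 1.778100

H = 1.7781 bits/symbol


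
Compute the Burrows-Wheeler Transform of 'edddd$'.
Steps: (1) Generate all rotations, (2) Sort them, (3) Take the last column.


Rotations (sorted):
  0: $edddd -> last char: d
  1: d$eddd -> last char: d
  2: dd$edd -> last char: d
  3: ddd$ed -> last char: d
  4: dddd$e -> last char: e
  5: edddd$ -> last char: $


BWT = dddde$


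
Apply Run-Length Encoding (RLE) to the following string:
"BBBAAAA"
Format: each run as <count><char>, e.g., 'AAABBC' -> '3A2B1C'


Scanning runs left to right:
  i=0: run of 'B' x 3 -> '3B'
  i=3: run of 'A' x 4 -> '4A'

RLE = 3B4A


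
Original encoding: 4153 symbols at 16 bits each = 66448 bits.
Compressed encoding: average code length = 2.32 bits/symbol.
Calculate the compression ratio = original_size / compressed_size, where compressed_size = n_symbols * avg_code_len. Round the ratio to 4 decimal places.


original_size = n_symbols * orig_bits = 4153 * 16 = 66448 bits
compressed_size = n_symbols * avg_code_len = 4153 * 2.32 = 9634.96 bits
ratio = original_size / compressed_size = 66448 / 9634.96 = 6.8966

Compression ratio = 6.8966


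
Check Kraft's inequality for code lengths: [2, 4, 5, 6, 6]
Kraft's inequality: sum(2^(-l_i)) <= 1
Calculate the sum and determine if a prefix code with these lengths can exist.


Sum = 2^(-2) + 2^(-4) + 2^(-5) + 2^(-6) + 2^(-6)
    = 0.25 + 0.0625 + 0.03125 + 0.015625 + 0.015625
    = 24/64 = 0.375
Since 0.375 <= 1, Kraft's inequality IS satisfied.
A prefix code with these lengths CAN exist.

Kraft sum = 0.375. Satisfied.


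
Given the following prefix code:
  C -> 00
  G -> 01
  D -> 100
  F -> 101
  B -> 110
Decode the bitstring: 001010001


Decoding step by step:
Bits 00 -> C
Bits 101 -> F
Bits 00 -> C
Bits 01 -> G


Decoded message: CFCG


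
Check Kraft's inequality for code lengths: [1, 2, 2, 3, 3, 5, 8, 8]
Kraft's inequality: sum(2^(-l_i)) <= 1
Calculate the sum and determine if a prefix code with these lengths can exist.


Sum = 2^(-1) + 2^(-2) + 2^(-2) + 2^(-3) + 2^(-3) + 2^(-5) + 2^(-8) + 2^(-8)
    = 0.5 + 0.25 + 0.25 + 0.125 + 0.125 + 0.03125 + 0.00390625 + 0.00390625
    = 330/256 = 1.2890625
Since 1.2890625 > 1, Kraft's inequality is NOT satisfied.
A prefix code with these lengths CANNOT exist.

Kraft sum = 1.2890625. Not satisfied.


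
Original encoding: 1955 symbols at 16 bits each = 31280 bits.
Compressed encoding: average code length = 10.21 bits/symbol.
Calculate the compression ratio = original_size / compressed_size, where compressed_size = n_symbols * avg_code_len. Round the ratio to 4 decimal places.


original_size = n_symbols * orig_bits = 1955 * 16 = 31280 bits
compressed_size = n_symbols * avg_code_len = 1955 * 10.21 = 19960.55 bits
ratio = original_size / compressed_size = 31280 / 19960.55 = 1.5671

Compression ratio = 1.5671


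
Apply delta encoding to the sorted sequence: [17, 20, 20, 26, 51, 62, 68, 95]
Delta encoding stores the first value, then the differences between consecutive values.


First value: 17
Deltas:
  20 - 17 = 3
  20 - 20 = 0
  26 - 20 = 6
  51 - 26 = 25
  62 - 51 = 11
  68 - 62 = 6
  95 - 68 = 27


Delta encoded: [17, 3, 0, 6, 25, 11, 6, 27]


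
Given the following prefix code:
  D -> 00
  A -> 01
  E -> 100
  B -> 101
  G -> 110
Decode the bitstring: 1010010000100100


Decoding step by step:
Bits 101 -> B
Bits 00 -> D
Bits 100 -> E
Bits 00 -> D
Bits 100 -> E
Bits 100 -> E


Decoded message: BDEDEE


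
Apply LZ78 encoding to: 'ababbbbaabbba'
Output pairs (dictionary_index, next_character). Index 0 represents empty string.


LZ78 encoding steps:
Dictionary: {0: ''}
Step 1: w='' (idx 0), next='a' -> output (0, 'a'), add 'a' as idx 1
Step 2: w='' (idx 0), next='b' -> output (0, 'b'), add 'b' as idx 2
Step 3: w='a' (idx 1), next='b' -> output (1, 'b'), add 'ab' as idx 3
Step 4: w='b' (idx 2), next='b' -> output (2, 'b'), add 'bb' as idx 4
Step 5: w='b' (idx 2), next='a' -> output (2, 'a'), add 'ba' as idx 5
Step 6: w='ab' (idx 3), next='b' -> output (3, 'b'), add 'abb' as idx 6
Step 7: w='ba' (idx 5), end of input -> output (5, '')


Encoded: [(0, 'a'), (0, 'b'), (1, 'b'), (2, 'b'), (2, 'a'), (3, 'b'), (5, '')]


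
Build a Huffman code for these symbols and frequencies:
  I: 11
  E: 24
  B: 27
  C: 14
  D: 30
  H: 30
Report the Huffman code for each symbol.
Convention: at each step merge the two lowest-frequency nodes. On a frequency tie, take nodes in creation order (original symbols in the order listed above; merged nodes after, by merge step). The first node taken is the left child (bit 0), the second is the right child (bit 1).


Huffman tree construction:
Step 1: Merge I(11) + C(14) = 25
Step 2: Merge E(24) + (I+C)(25) = 49
Step 3: Merge B(27) + D(30) = 57
Step 4: Merge H(30) + (E+(I+C))(49) = 79
Step 5: Merge (B+D)(57) + (H+(E+(I+C)))(79) = 136
Read each symbol's code off the tree from the root (left child = 0, right child = 1).

Codes:
  I: 1110 (length 4)
  E: 110 (length 3)
  B: 00 (length 2)
  C: 1111 (length 4)
  D: 01 (length 2)
  H: 10 (length 2)
Average code length: 346/136 = 2.5441 bits/symbol


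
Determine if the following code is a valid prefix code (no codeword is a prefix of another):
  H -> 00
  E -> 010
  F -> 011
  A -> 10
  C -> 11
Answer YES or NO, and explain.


Checking each pair (does one codeword prefix another?):
  H='00' vs E='010': no prefix
  H='00' vs F='011': no prefix
  H='00' vs A='10': no prefix
  H='00' vs C='11': no prefix
  E='010' vs H='00': no prefix
  E='010' vs F='011': no prefix
  E='010' vs A='10': no prefix
  E='010' vs C='11': no prefix
  F='011' vs H='00': no prefix
  F='011' vs E='010': no prefix
  F='011' vs A='10': no prefix
  F='011' vs C='11': no prefix
  A='10' vs H='00': no prefix
  A='10' vs E='010': no prefix
  A='10' vs F='011': no prefix
  A='10' vs C='11': no prefix
  C='11' vs H='00': no prefix
  C='11' vs E='010': no prefix
  C='11' vs F='011': no prefix
  C='11' vs A='10': no prefix
No violation found over all pairs.

YES -- this is a valid prefix code. No codeword is a prefix of any other codeword.


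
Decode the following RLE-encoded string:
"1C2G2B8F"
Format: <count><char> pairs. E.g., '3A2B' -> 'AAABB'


Expanding each <count><char> pair:
  1C -> 'C'
  2G -> 'GG'
  2B -> 'BB'
  8F -> 'FFFFFFFF'

Decoded = CGGBBFFFFFFFF


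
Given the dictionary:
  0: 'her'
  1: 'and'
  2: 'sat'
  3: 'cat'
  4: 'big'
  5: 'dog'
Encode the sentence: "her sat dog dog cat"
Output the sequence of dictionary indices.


Look up each word in the dictionary:
  'her' -> 0
  'sat' -> 2
  'dog' -> 5
  'dog' -> 5
  'cat' -> 3

Encoded: [0, 2, 5, 5, 3]


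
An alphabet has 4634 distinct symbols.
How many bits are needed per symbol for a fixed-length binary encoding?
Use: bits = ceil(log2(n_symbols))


log2(4634) = 12.178
Bracket: 2^12 = 4096 < 4634 <= 2^13 = 8192
So ceil(log2(4634)) = 13

bits = ceil(log2(4634)) = ceil(12.178) = 13 bits


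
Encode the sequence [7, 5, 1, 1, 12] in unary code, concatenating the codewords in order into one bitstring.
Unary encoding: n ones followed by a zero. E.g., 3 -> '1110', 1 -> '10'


Encode each number as n ones followed by a terminating 0:
  7 -> 11111110 (8 bits)
  5 -> 111110 (6 bits)
  1 -> 10 (2 bits)
  1 -> 10 (2 bits)
  12 -> 1111111111110 (13 bits)
Total length = 8 + 6 + 2 + 2 + 13 = 31 bits.

Unary([7, 5, 1, 1, 12]) = 1111111011111010101111111111110 (31 bits)


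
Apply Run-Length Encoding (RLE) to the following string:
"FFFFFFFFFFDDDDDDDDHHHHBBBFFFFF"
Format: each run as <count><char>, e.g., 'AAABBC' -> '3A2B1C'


Scanning runs left to right:
  i=0: run of 'F' x 10 -> '10F'
  i=10: run of 'D' x 8 -> '8D'
  i=18: run of 'H' x 4 -> '4H'
  i=22: run of 'B' x 3 -> '3B'
  i=25: run of 'F' x 5 -> '5F'

RLE = 10F8D4H3B5F


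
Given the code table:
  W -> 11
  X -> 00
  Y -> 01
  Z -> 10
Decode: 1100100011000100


Decoding:
11 -> W
00 -> X
10 -> Z
00 -> X
11 -> W
00 -> X
01 -> Y
00 -> X


Result: WXZXWXYX


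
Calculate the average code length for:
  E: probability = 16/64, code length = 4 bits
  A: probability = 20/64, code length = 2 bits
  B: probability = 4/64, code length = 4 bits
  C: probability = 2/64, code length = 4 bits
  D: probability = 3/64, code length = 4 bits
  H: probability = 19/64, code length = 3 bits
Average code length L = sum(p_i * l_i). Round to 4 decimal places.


Weighted contributions p_i * l_i:
  E: (16/64) * 4 = 64/64
  A: (20/64) * 2 = 40/64
  B: (4/64) * 4 = 16/64
  C: (2/64) * 4 = 8/64
  D: (3/64) * 4 = 12/64
  H: (19/64) * 3 = 57/64
Sum = (64 + 40 + 16 + 8 + 12 + 57)/64 = 197/64

L = 197/64 = 3.0781 bits/symbol


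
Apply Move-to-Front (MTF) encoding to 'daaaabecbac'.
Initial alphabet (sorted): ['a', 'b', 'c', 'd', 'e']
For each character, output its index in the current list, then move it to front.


MTF encoding:
'd': index 3 in ['a', 'b', 'c', 'd', 'e'] -> ['d', 'a', 'b', 'c', 'e']
'a': index 1 in ['d', 'a', 'b', 'c', 'e'] -> ['a', 'd', 'b', 'c', 'e']
'a': index 0 in ['a', 'd', 'b', 'c', 'e'] -> ['a', 'd', 'b', 'c', 'e']
'a': index 0 in ['a', 'd', 'b', 'c', 'e'] -> ['a', 'd', 'b', 'c', 'e']
'a': index 0 in ['a', 'd', 'b', 'c', 'e'] -> ['a', 'd', 'b', 'c', 'e']
'b': index 2 in ['a', 'd', 'b', 'c', 'e'] -> ['b', 'a', 'd', 'c', 'e']
'e': index 4 in ['b', 'a', 'd', 'c', 'e'] -> ['e', 'b', 'a', 'd', 'c']
'c': index 4 in ['e', 'b', 'a', 'd', 'c'] -> ['c', 'e', 'b', 'a', 'd']
'b': index 2 in ['c', 'e', 'b', 'a', 'd'] -> ['b', 'c', 'e', 'a', 'd']
'a': index 3 in ['b', 'c', 'e', 'a', 'd'] -> ['a', 'b', 'c', 'e', 'd']
'c': index 2 in ['a', 'b', 'c', 'e', 'd'] -> ['c', 'a', 'b', 'e', 'd']


Output: [3, 1, 0, 0, 0, 2, 4, 4, 2, 3, 2]


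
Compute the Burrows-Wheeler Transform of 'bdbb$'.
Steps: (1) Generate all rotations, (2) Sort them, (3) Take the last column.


Rotations (sorted):
  0: $bdbb -> last char: b
  1: b$bdb -> last char: b
  2: bb$bd -> last char: d
  3: bdbb$ -> last char: $
  4: dbb$b -> last char: b


BWT = bbd$b


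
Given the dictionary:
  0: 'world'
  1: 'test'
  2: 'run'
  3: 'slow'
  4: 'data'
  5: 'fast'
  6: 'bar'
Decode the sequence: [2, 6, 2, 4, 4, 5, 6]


Look up each index in the dictionary:
  2 -> 'run'
  6 -> 'bar'
  2 -> 'run'
  4 -> 'data'
  4 -> 'data'
  5 -> 'fast'
  6 -> 'bar'

Decoded: "run bar run data data fast bar"


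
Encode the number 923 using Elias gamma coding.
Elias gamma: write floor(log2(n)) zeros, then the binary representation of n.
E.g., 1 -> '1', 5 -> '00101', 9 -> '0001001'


num_bits = floor(log2(923)) + 1 = 10
leading_zeros = num_bits - 1 = 9
binary(923) = 1110011011

Elias gamma(923) = '000000000' + '1110011011' = 0000000001110011011 (19 bits)


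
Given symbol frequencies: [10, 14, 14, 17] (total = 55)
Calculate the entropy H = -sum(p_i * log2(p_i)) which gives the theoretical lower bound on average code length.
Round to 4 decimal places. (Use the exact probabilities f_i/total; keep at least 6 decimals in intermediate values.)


Per-symbol terms -p_i * log2(p_i) with p_i = f_i/55:
  p = 10/55 = 0.181818: log2(p) = -2.459432, -p*log2(p) = 0.447169
  p = 14/55 = 0.254545: log2(p) = -1.974005, -p*log2(p) = 0.502474
  p = 14/55 = 0.254545: log2(p) = -1.974005, -p*log2(p) = 0.502474
  p = 17/55 = 0.309091: log2(p) = -1.693897, -p*log2(p) = 0.523568
H = 0.447169 + 0.502474 + 0.502474 + 0.523568 = 1.975685

H = 1.9757 bits/symbol


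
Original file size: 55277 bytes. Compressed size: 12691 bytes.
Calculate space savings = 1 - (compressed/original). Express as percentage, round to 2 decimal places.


ratio = compressed/original = 12691/55277 = 0.229589
savings = 1 - ratio = 1 - 0.229589 = 0.770411
as a percentage: 0.770411 * 100 = 77.04%

Space savings = 1 - 12691/55277 = 77.04%


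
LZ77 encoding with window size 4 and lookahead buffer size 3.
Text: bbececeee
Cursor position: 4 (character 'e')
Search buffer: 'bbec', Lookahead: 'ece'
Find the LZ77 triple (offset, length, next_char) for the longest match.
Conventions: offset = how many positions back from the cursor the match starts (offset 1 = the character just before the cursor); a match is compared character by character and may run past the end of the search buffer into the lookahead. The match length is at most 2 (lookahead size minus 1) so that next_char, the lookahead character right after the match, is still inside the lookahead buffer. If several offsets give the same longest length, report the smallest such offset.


Try each offset into the search buffer:
  offset=1 (pos 3, char 'c'): match length 0
  offset=2 (pos 2, char 'e'): match length 2
  offset=3 (pos 1, char 'b'): match length 0
  offset=4 (pos 0, char 'b'): match length 0
Longest match has length 2 at offset 2.
next_char = character at position 4 + 2 = 6 -> 'e'

Best match: offset=2, length=2 (matching 'ec' starting at position 2)
LZ77 triple: (2, 2, 'e')


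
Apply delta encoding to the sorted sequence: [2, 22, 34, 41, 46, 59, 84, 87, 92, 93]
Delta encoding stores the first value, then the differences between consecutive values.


First value: 2
Deltas:
  22 - 2 = 20
  34 - 22 = 12
  41 - 34 = 7
  46 - 41 = 5
  59 - 46 = 13
  84 - 59 = 25
  87 - 84 = 3
  92 - 87 = 5
  93 - 92 = 1


Delta encoded: [2, 20, 12, 7, 5, 13, 25, 3, 5, 1]


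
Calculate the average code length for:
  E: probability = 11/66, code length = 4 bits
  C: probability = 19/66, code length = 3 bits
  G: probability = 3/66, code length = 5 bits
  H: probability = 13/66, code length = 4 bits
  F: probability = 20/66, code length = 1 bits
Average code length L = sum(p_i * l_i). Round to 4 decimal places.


Weighted contributions p_i * l_i:
  E: (11/66) * 4 = 44/66
  C: (19/66) * 3 = 57/66
  G: (3/66) * 5 = 15/66
  H: (13/66) * 4 = 52/66
  F: (20/66) * 1 = 20/66
Sum = (44 + 57 + 15 + 52 + 20)/66 = 188/66

L = 188/66 = 2.8485 bits/symbol


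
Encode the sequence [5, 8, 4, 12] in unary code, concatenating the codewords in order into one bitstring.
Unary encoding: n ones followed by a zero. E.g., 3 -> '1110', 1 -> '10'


Encode each number as n ones followed by a terminating 0:
  5 -> 111110 (6 bits)
  8 -> 111111110 (9 bits)
  4 -> 11110 (5 bits)
  12 -> 1111111111110 (13 bits)
Total length = 6 + 9 + 5 + 13 = 33 bits.

Unary([5, 8, 4, 12]) = 111110111111110111101111111111110 (33 bits)


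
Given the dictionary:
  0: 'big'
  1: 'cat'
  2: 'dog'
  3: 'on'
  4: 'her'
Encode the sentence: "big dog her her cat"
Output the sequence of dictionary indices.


Look up each word in the dictionary:
  'big' -> 0
  'dog' -> 2
  'her' -> 4
  'her' -> 4
  'cat' -> 1

Encoded: [0, 2, 4, 4, 1]


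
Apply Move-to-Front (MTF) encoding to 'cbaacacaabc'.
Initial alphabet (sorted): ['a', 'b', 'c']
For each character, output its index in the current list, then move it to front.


MTF encoding:
'c': index 2 in ['a', 'b', 'c'] -> ['c', 'a', 'b']
'b': index 2 in ['c', 'a', 'b'] -> ['b', 'c', 'a']
'a': index 2 in ['b', 'c', 'a'] -> ['a', 'b', 'c']
'a': index 0 in ['a', 'b', 'c'] -> ['a', 'b', 'c']
'c': index 2 in ['a', 'b', 'c'] -> ['c', 'a', 'b']
'a': index 1 in ['c', 'a', 'b'] -> ['a', 'c', 'b']
'c': index 1 in ['a', 'c', 'b'] -> ['c', 'a', 'b']
'a': index 1 in ['c', 'a', 'b'] -> ['a', 'c', 'b']
'a': index 0 in ['a', 'c', 'b'] -> ['a', 'c', 'b']
'b': index 2 in ['a', 'c', 'b'] -> ['b', 'a', 'c']
'c': index 2 in ['b', 'a', 'c'] -> ['c', 'b', 'a']


Output: [2, 2, 2, 0, 2, 1, 1, 1, 0, 2, 2]


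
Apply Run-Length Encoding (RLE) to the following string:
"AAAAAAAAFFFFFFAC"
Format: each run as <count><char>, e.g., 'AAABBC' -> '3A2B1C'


Scanning runs left to right:
  i=0: run of 'A' x 8 -> '8A'
  i=8: run of 'F' x 6 -> '6F'
  i=14: run of 'A' x 1 -> '1A'
  i=15: run of 'C' x 1 -> '1C'

RLE = 8A6F1A1C


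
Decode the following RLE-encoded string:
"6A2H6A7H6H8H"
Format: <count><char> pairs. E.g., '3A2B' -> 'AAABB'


Expanding each <count><char> pair:
  6A -> 'AAAAAA'
  2H -> 'HH'
  6A -> 'AAAAAA'
  7H -> 'HHHHHHH'
  6H -> 'HHHHHH'
  8H -> 'HHHHHHHH'

Decoded = AAAAAAHHAAAAAAHHHHHHHHHHHHHHHHHHHHH


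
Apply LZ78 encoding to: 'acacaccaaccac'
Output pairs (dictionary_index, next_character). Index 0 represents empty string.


LZ78 encoding steps:
Dictionary: {0: ''}
Step 1: w='' (idx 0), next='a' -> output (0, 'a'), add 'a' as idx 1
Step 2: w='' (idx 0), next='c' -> output (0, 'c'), add 'c' as idx 2
Step 3: w='a' (idx 1), next='c' -> output (1, 'c'), add 'ac' as idx 3
Step 4: w='ac' (idx 3), next='c' -> output (3, 'c'), add 'acc' as idx 4
Step 5: w='a' (idx 1), next='a' -> output (1, 'a'), add 'aa' as idx 5
Step 6: w='c' (idx 2), next='c' -> output (2, 'c'), add 'cc' as idx 6
Step 7: w='ac' (idx 3), end of input -> output (3, '')


Encoded: [(0, 'a'), (0, 'c'), (1, 'c'), (3, 'c'), (1, 'a'), (2, 'c'), (3, '')]


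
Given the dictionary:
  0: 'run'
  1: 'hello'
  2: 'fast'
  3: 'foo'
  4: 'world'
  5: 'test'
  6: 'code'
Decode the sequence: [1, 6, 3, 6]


Look up each index in the dictionary:
  1 -> 'hello'
  6 -> 'code'
  3 -> 'foo'
  6 -> 'code'

Decoded: "hello code foo code"


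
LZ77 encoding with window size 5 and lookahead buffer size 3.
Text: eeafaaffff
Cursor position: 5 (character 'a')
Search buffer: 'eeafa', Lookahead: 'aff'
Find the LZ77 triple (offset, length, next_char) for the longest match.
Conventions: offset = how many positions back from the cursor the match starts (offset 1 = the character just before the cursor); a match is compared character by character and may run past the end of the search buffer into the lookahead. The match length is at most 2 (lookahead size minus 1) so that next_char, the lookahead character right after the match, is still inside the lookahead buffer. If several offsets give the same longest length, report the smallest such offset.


Try each offset into the search buffer:
  offset=1 (pos 4, char 'a'): match length 1
  offset=2 (pos 3, char 'f'): match length 0
  offset=3 (pos 2, char 'a'): match length 2
  offset=4 (pos 1, char 'e'): match length 0
  offset=5 (pos 0, char 'e'): match length 0
Longest match has length 2 at offset 3.
next_char = character at position 5 + 2 = 7 -> 'f'

Best match: offset=3, length=2 (matching 'af' starting at position 2)
LZ77 triple: (3, 2, 'f')


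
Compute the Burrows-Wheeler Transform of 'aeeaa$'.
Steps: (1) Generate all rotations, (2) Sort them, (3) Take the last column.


Rotations (sorted):
  0: $aeeaa -> last char: a
  1: a$aeea -> last char: a
  2: aa$aee -> last char: e
  3: aeeaa$ -> last char: $
  4: eaa$ae -> last char: e
  5: eeaa$a -> last char: a


BWT = aae$ea


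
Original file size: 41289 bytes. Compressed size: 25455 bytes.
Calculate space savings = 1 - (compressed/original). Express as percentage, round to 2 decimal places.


ratio = compressed/original = 25455/41289 = 0.616508
savings = 1 - ratio = 1 - 0.616508 = 0.383492
as a percentage: 0.383492 * 100 = 38.35%

Space savings = 1 - 25455/41289 = 38.35%


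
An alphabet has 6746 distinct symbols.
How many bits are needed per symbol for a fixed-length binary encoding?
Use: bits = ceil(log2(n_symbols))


log2(6746) = 12.7198
Bracket: 2^12 = 4096 < 6746 <= 2^13 = 8192
So ceil(log2(6746)) = 13

bits = ceil(log2(6746)) = ceil(12.7198) = 13 bits


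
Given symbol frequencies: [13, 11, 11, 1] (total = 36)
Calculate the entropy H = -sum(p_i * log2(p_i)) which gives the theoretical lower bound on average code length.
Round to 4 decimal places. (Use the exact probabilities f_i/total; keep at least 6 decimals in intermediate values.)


Per-symbol terms -p_i * log2(p_i) with p_i = f_i/36:
  p = 13/36 = 0.361111: log2(p) = -1.469485, -p*log2(p) = 0.530647
  p = 11/36 = 0.305556: log2(p) = -1.710493, -p*log2(p) = 0.522651
  p = 11/36 = 0.305556: log2(p) = -1.710493, -p*log2(p) = 0.522651
  p = 1/36 = 0.027778: log2(p) = -5.169925, -p*log2(p) = 0.143609
H = 0.530647 + 0.522651 + 0.522651 + 0.143609 = 1.719558

H = 1.7196 bits/symbol


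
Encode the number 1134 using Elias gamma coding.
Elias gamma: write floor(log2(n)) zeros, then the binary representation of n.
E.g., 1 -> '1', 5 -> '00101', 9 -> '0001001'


num_bits = floor(log2(1134)) + 1 = 11
leading_zeros = num_bits - 1 = 10
binary(1134) = 10001101110

Elias gamma(1134) = '0000000000' + '10001101110' = 000000000010001101110 (21 bits)


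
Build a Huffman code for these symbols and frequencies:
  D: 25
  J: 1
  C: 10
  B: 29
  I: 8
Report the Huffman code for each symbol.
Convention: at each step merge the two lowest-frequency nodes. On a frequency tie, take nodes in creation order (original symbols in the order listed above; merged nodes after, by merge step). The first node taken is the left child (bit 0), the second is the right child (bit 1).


Huffman tree construction:
Step 1: Merge J(1) + I(8) = 9
Step 2: Merge (J+I)(9) + C(10) = 19
Step 3: Merge ((J+I)+C)(19) + D(25) = 44
Step 4: Merge B(29) + (((J+I)+C)+D)(44) = 73
Read each symbol's code off the tree from the root (left child = 0, right child = 1).

Codes:
  D: 11 (length 2)
  J: 1000 (length 4)
  C: 101 (length 3)
  B: 0 (length 1)
  I: 1001 (length 4)
Average code length: 145/73 = 1.9863 bits/symbol


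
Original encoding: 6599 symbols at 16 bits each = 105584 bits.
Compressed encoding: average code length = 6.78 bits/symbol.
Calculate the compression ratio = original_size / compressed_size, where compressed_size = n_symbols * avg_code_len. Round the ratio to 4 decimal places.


original_size = n_symbols * orig_bits = 6599 * 16 = 105584 bits
compressed_size = n_symbols * avg_code_len = 6599 * 6.78 = 44741.22 bits
ratio = original_size / compressed_size = 105584 / 44741.22 = 2.3599

Compression ratio = 2.3599


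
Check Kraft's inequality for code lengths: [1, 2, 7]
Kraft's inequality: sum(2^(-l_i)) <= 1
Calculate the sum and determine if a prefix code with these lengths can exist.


Sum = 2^(-1) + 2^(-2) + 2^(-7)
    = 0.5 + 0.25 + 0.0078125
    = 97/128 = 0.7578125
Since 0.7578125 <= 1, Kraft's inequality IS satisfied.
A prefix code with these lengths CAN exist.

Kraft sum = 0.7578125. Satisfied.


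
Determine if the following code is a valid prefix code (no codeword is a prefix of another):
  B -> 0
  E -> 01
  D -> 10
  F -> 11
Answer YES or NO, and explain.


Checking each pair (does one codeword prefix another?):
  B='0' vs E='01': prefix -- VIOLATION

NO -- this is NOT a valid prefix code. B (0) is a prefix of E (01).


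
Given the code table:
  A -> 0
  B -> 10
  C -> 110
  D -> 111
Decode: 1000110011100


Decoding:
10 -> B
0 -> A
0 -> A
110 -> C
0 -> A
111 -> D
0 -> A
0 -> A


Result: BAACADAA


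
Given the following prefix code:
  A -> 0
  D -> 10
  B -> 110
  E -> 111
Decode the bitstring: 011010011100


Decoding step by step:
Bits 0 -> A
Bits 110 -> B
Bits 10 -> D
Bits 0 -> A
Bits 111 -> E
Bits 0 -> A
Bits 0 -> A


Decoded message: ABDAEAA


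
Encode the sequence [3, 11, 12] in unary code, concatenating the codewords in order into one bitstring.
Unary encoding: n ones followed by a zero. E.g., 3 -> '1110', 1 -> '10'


Encode each number as n ones followed by a terminating 0:
  3 -> 1110 (4 bits)
  11 -> 111111111110 (12 bits)
  12 -> 1111111111110 (13 bits)
Total length = 4 + 12 + 13 = 29 bits.

Unary([3, 11, 12]) = 11101111111111101111111111110 (29 bits)


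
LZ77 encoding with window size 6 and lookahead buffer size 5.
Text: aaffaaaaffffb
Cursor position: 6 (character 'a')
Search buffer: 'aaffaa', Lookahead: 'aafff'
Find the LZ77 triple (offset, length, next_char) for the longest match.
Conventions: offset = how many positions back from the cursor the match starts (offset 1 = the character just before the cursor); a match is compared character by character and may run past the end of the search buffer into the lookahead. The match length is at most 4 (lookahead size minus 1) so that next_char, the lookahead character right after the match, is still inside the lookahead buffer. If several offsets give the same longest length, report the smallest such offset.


Try each offset into the search buffer:
  offset=1 (pos 5, char 'a'): match length 2
  offset=2 (pos 4, char 'a'): match length 2
  offset=3 (pos 3, char 'f'): match length 0
  offset=4 (pos 2, char 'f'): match length 0
  offset=5 (pos 1, char 'a'): match length 1
  offset=6 (pos 0, char 'a'): match length 4
Longest match has length 4 at offset 6.
next_char = character at position 6 + 4 = 10 -> 'f'

Best match: offset=6, length=4 (matching 'aaff' starting at position 0)
LZ77 triple: (6, 4, 'f')


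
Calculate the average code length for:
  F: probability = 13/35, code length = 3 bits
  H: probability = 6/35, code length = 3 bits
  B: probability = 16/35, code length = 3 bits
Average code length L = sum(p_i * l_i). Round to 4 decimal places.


Weighted contributions p_i * l_i:
  F: (13/35) * 3 = 39/35
  H: (6/35) * 3 = 18/35
  B: (16/35) * 3 = 48/35
Sum = (39 + 18 + 48)/35 = 105/35

L = 105/35 = 3.0000 bits/symbol


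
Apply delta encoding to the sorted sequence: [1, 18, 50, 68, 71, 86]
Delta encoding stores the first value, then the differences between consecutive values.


First value: 1
Deltas:
  18 - 1 = 17
  50 - 18 = 32
  68 - 50 = 18
  71 - 68 = 3
  86 - 71 = 15


Delta encoded: [1, 17, 32, 18, 3, 15]


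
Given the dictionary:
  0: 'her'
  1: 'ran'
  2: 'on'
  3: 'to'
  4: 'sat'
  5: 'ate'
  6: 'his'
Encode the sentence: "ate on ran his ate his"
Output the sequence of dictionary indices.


Look up each word in the dictionary:
  'ate' -> 5
  'on' -> 2
  'ran' -> 1
  'his' -> 6
  'ate' -> 5
  'his' -> 6

Encoded: [5, 2, 1, 6, 5, 6]


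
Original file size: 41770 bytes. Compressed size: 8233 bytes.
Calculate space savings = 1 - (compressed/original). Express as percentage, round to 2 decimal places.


ratio = compressed/original = 8233/41770 = 0.197103
savings = 1 - ratio = 1 - 0.197103 = 0.802897
as a percentage: 0.802897 * 100 = 80.29%

Space savings = 1 - 8233/41770 = 80.29%


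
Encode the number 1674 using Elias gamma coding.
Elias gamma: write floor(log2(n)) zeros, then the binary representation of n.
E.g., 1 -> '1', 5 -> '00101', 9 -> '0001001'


num_bits = floor(log2(1674)) + 1 = 11
leading_zeros = num_bits - 1 = 10
binary(1674) = 11010001010

Elias gamma(1674) = '0000000000' + '11010001010' = 000000000011010001010 (21 bits)


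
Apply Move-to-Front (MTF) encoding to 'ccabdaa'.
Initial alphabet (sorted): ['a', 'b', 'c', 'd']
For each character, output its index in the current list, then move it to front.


MTF encoding:
'c': index 2 in ['a', 'b', 'c', 'd'] -> ['c', 'a', 'b', 'd']
'c': index 0 in ['c', 'a', 'b', 'd'] -> ['c', 'a', 'b', 'd']
'a': index 1 in ['c', 'a', 'b', 'd'] -> ['a', 'c', 'b', 'd']
'b': index 2 in ['a', 'c', 'b', 'd'] -> ['b', 'a', 'c', 'd']
'd': index 3 in ['b', 'a', 'c', 'd'] -> ['d', 'b', 'a', 'c']
'a': index 2 in ['d', 'b', 'a', 'c'] -> ['a', 'd', 'b', 'c']
'a': index 0 in ['a', 'd', 'b', 'c'] -> ['a', 'd', 'b', 'c']


Output: [2, 0, 1, 2, 3, 2, 0]


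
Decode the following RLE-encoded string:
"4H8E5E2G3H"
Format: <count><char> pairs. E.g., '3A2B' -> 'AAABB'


Expanding each <count><char> pair:
  4H -> 'HHHH'
  8E -> 'EEEEEEEE'
  5E -> 'EEEEE'
  2G -> 'GG'
  3H -> 'HHH'

Decoded = HHHHEEEEEEEEEEEEEGGHHH


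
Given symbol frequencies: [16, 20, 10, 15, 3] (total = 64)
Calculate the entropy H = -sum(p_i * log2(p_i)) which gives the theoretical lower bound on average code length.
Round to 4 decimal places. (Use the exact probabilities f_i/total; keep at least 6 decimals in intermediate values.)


Per-symbol terms -p_i * log2(p_i) with p_i = f_i/64:
  p = 16/64 = 0.250000: log2(p) = -2.000000, -p*log2(p) = 0.500000
  p = 20/64 = 0.312500: log2(p) = -1.678072, -p*log2(p) = 0.524397
  p = 10/64 = 0.156250: log2(p) = -2.678072, -p*log2(p) = 0.418449
  p = 15/64 = 0.234375: log2(p) = -2.093109, -p*log2(p) = 0.490573
  p = 3/64 = 0.046875: log2(p) = -4.415037, -p*log2(p) = 0.206955
H = 0.500000 + 0.524397 + 0.418449 + 0.490573 + 0.206955 = 2.140374

H = 2.1404 bits/symbol


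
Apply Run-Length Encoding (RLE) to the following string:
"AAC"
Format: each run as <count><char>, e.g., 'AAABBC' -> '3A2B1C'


Scanning runs left to right:
  i=0: run of 'A' x 2 -> '2A'
  i=2: run of 'C' x 1 -> '1C'

RLE = 2A1C


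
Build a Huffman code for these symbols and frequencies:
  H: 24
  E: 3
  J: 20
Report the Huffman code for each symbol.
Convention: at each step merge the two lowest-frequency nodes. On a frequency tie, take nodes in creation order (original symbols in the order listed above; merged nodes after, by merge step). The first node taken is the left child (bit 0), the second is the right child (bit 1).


Huffman tree construction:
Step 1: Merge E(3) + J(20) = 23
Step 2: Merge (E+J)(23) + H(24) = 47
Read each symbol's code off the tree from the root (left child = 0, right child = 1).

Codes:
  H: 1 (length 1)
  E: 00 (length 2)
  J: 01 (length 2)
Average code length: 70/47 = 1.4894 bits/symbol


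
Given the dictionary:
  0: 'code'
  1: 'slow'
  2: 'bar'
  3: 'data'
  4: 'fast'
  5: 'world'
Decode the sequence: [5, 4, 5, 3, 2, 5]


Look up each index in the dictionary:
  5 -> 'world'
  4 -> 'fast'
  5 -> 'world'
  3 -> 'data'
  2 -> 'bar'
  5 -> 'world'

Decoded: "world fast world data bar world"


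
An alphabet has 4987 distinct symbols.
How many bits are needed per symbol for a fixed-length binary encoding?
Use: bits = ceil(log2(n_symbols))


log2(4987) = 12.284
Bracket: 2^12 = 4096 < 4987 <= 2^13 = 8192
So ceil(log2(4987)) = 13

bits = ceil(log2(4987)) = ceil(12.284) = 13 bits


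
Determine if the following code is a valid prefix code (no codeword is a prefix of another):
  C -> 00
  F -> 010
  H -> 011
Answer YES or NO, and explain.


Checking each pair (does one codeword prefix another?):
  C='00' vs F='010': no prefix
  C='00' vs H='011': no prefix
  F='010' vs C='00': no prefix
  F='010' vs H='011': no prefix
  H='011' vs C='00': no prefix
  H='011' vs F='010': no prefix
No violation found over all pairs.

YES -- this is a valid prefix code. No codeword is a prefix of any other codeword.


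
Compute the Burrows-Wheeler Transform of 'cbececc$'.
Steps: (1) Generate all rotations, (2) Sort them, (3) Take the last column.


Rotations (sorted):
  0: $cbececc -> last char: c
  1: bececc$c -> last char: c
  2: c$cbecec -> last char: c
  3: cbececc$ -> last char: $
  4: cc$cbece -> last char: e
  5: cecc$cbe -> last char: e
  6: ecc$cbec -> last char: c
  7: ececc$cb -> last char: b


BWT = ccc$eecb
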